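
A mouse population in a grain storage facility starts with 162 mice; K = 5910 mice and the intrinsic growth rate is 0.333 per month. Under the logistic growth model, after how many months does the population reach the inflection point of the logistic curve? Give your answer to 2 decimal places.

Logistic growth is fastest at N = K/2 = 2955.
A = (K − N₀)/N₀ = 35.481. Set K/(1 + A·e^(−rt)) = K/2 → A·e^(−rt) = 1.
e^(−0.333t) = 1/35.481 = 0.0281837, so t = ln(35.481)/0.333 = 3.569/0.333 = 10.718.

10.72 months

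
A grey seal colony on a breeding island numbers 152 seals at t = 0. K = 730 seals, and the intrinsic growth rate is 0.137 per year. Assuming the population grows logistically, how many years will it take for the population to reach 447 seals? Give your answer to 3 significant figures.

A = (K − N₀)/N₀ = (730 − 152)/152 = 3.8026.
Solve 730/(1 + 3.8026·e^(−0.137t)) = 447: 1 + 3.8026·e^(−0.137t) = 1.6331, so e^(−0.137t) = 0.166492.
−0.137·t = ln(0.166492) = -1.7928, so t = 1.7928/0.137 = 13.086.

13.1 years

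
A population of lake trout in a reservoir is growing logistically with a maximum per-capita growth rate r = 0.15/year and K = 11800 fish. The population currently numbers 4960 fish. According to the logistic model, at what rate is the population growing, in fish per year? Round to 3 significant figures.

dN/dt = rN(1 − N/K) = 0.15 × 4960 × (1 − 4960/11800).
1 − 4960/11800 = 0.57966; dN/dt = 0.15 × 4960 × 0.57966 = 431.27.

431 fish per year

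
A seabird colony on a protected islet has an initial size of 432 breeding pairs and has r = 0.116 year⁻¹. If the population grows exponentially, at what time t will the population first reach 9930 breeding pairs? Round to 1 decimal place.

Set N₀·e^(rt) = 9930: e^(0.116·t) = 9930/432 = 22.986.
0.116·t = ln(22.986) = 3.1349, so t = 3.1349/0.116 = 27.025.

27.0 years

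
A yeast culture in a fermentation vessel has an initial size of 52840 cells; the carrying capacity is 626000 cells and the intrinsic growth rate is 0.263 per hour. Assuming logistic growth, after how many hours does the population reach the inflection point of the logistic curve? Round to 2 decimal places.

9.06 hours

Logistic growth is fastest at N = K/2 = 313000.
A = (K − N₀)/N₀ = 10.847. Set K/(1 + A·e^(−rt)) = K/2 → A·e^(−rt) = 1.
e^(−0.263t) = 1/10.847 = 0.0921907, so t = ln(10.847)/0.263 = 2.3839/0.263 = 9.0642.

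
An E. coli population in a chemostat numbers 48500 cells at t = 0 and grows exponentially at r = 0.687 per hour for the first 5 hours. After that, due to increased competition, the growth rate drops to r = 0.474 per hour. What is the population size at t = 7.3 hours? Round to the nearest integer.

4477248 cells

Phase 1: N(5) = 48500·e^(0.687×5) = 48500·e^3.435 = 1.505024×10^6.
Phase 2 runs for 7.3 − 5 = 2.3 hours at r = 0.474.
N(7.3) = 1.505024×10^6·e^(0.474×2.3) = 1.505024×10^6·e^1.09 = 4.477248×10^6.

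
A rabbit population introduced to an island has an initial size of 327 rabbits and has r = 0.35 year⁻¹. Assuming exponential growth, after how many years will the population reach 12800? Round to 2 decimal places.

Set N₀·e^(rt) = 12800: e^(0.35·t) = 12800/327 = 39.144.
0.35·t = ln(39.144) = 3.6672, so t = 3.6672/0.35 = 10.478.

10.48 years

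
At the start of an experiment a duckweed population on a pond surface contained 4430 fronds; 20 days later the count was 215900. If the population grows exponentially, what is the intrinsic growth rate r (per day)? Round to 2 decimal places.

From N(t) = N₀·e^(rt): e^(r·20) = 215900/4430 = 48.736.
r·20 = ln(48.736) = 3.8864, so r = 3.8864/20 = 0.19432.

0.19 per day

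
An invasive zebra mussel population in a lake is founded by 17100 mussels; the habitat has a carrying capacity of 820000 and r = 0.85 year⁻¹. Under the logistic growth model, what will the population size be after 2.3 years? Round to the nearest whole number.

107233 mussels

A = (K − N₀)/N₀ = (820000 − 17100)/17100 = 46.953.
N(t) = K/(1 + A·e^(−rt)) = 820000/(1 + 46.953×e^(−0.85×2.3)).
e^(−1.955) = 0.14156; denominator = 1 + 46.953×0.14156 = 7.6469.
N = 820000/7.6469 = 107233.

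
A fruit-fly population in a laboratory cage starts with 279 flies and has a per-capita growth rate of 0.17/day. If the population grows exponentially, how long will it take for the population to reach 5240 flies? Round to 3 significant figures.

Set N₀·e^(rt) = 5240: e^(0.17·t) = 5240/279 = 18.781.
0.17·t = ln(18.781) = 2.9329, so t = 2.9329/0.17 = 17.252.

17.3 days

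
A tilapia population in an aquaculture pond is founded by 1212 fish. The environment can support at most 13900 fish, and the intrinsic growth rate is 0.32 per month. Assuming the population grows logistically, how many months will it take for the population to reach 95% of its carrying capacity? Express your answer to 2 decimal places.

16.54 months

A = (K − N₀)/N₀ = (13900 − 1212)/1212 = 10.469.
Solve 13900/(1 + 10.469·e^(−0.32t)) = 13205: 1 + 10.469·e^(−0.32t) = 1.0526, so e^(−0.32t) = 0.00502754.
−0.32·t = ln(0.00502754) = -5.2928, so t = 5.2928/0.32 = 16.54.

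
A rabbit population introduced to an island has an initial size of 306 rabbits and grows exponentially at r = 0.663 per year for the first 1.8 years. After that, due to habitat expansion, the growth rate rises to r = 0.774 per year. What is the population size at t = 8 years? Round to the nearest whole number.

122490 rabbits

Phase 1: N(1.8) = 306·e^(0.663×1.8) = 306·e^1.193 = 1009.27.
Phase 2 runs for 8 − 1.8 = 6.2 years at r = 0.774.
N(8) = 1009.27·e^(0.774×6.2) = 1009.27·e^4.799 = 122490.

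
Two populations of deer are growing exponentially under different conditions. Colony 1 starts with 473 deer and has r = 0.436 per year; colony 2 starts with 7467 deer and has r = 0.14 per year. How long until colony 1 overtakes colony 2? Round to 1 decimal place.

Set 473·e^(0.436t) = 7467·e^(0.14t).
e^((0.436 − 0.14)t) = 7467/473 → e^(0.296·t) = 15.786.
0.296·t = ln(15.786) = 2.7592, so t = 2.7592/0.296 = 9.3215.

9.3 years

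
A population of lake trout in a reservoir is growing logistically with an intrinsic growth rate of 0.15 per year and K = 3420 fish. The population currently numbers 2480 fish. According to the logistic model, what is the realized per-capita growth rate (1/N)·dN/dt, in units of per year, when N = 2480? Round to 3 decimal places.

(1/N)·dN/dt = r(1 − N/K) = 0.15 × (1 − 2480/3420).
= 0.15 × 0.27485 = 0.041228.

0.041 per year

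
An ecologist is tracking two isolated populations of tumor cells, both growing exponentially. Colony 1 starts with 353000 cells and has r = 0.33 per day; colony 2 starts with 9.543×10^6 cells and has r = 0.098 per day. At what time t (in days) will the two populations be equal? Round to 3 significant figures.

14.2 days

Set 353000·e^(0.33t) = 9.543×10^6·e^(0.098t).
e^((0.33 − 0.098)t) = 9.543×10^6/353000 → e^(0.232·t) = 27.034.
0.232·t = ln(27.034) = 3.2971, so t = 3.2971/0.232 = 14.212.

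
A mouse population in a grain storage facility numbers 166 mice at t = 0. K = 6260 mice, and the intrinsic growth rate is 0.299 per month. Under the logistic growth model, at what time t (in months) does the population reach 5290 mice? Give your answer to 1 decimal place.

17.7 months

A = (K − N₀)/N₀ = (6260 − 166)/166 = 36.711.
Solve 6260/(1 + 36.711·e^(−0.299t)) = 5290: 1 + 36.711·e^(−0.299t) = 1.1834, so e^(−0.299t) = 0.00499484.
−0.299·t = ln(0.00499484) = -5.2993, so t = 5.2993/0.299 = 17.724.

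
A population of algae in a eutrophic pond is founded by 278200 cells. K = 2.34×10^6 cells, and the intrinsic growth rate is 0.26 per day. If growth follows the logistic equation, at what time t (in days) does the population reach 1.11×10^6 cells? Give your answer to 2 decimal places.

A = (K − N₀)/N₀ = (2.34×10^6 − 278200)/278200 = 7.4112.
Solve 2.34×10^6/(1 + 7.4112·e^(−0.26t)) = 1.11×10^6: 1 + 7.4112·e^(−0.26t) = 2.1081, so e^(−0.26t) = 0.149518.
−0.26·t = ln(0.149518) = -1.9003, so t = 1.9003/0.26 = 7.309.

7.31 days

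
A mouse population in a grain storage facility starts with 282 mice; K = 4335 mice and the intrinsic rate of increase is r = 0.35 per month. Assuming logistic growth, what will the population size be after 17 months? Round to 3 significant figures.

4180 mice

A = (K − N₀)/N₀ = (4335 − 282)/282 = 14.372.
N(t) = K/(1 + A·e^(−rt)) = 4335/(1 + 14.372×e^(−0.35×17)).
e^(−5.95) = 0.0026058; denominator = 1 + 14.372×0.0026058 = 1.0375.
N = 4335/1.0375 = 4178.51.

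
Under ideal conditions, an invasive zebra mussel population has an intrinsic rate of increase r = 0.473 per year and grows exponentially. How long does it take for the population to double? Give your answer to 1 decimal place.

1.5 years

Doubling time t_d = ln(2)/r = 0.6931/0.473 = 1.4654.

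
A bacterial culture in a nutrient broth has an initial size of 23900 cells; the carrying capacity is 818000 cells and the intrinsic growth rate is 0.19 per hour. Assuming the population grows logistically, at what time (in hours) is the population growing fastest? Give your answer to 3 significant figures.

Logistic growth is fastest at N = K/2 = 409000.
A = (K − N₀)/N₀ = 33.226. Set K/(1 + A·e^(−rt)) = K/2 → A·e^(−rt) = 1.
e^(−0.19t) = 1/33.226 = 0.030097, so t = ln(33.226)/0.19 = 3.5033/0.19 = 18.439.

18.4 hours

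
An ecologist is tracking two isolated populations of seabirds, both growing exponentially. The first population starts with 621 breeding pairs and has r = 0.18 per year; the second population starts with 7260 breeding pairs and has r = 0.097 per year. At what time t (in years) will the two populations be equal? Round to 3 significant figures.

29.6 years

Set 621·e^(0.18t) = 7260·e^(0.097t).
e^((0.18 − 0.097)t) = 7260/621 → e^(0.083·t) = 11.691.
0.083·t = ln(11.691) = 2.4588, so t = 2.4588/0.083 = 29.624.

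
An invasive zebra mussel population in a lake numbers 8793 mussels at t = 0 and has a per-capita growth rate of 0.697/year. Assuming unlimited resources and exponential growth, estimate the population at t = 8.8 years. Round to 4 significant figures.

N(t) = N₀·e^(rt) = 8793 × e^(0.697×8.8) = 8793 × e^6.134.
e^6.134 ≈ 461.09, so N ≈ 8793 × 461.09 = 4.054392×10^6.

4054000 mussels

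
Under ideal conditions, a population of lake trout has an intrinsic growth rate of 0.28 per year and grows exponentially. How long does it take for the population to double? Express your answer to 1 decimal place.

Doubling time t_d = ln(2)/r = 0.6931/0.28 = 2.4755.

2.5 years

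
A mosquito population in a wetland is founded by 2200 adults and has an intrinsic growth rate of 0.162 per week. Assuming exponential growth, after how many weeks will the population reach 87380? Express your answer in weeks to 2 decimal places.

22.73 weeks

Set N₀·e^(rt) = 87380: e^(0.162·t) = 87380/2200 = 39.718.
0.162·t = ln(39.718) = 3.6818, so t = 3.6818/0.162 = 22.727.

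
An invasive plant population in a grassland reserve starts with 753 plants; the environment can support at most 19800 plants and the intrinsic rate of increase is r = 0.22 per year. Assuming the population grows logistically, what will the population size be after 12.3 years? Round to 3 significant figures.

A = (K − N₀)/N₀ = (19800 − 753)/753 = 25.295.
N(t) = K/(1 + A·e^(−rt)) = 19800/(1 + 25.295×e^(−0.22×12.3)).
e^(−2.706) = 0.066803; denominator = 1 + 25.295×0.066803 = 2.6898.
N = 19800/2.6898 = 7361.19.

7360 plants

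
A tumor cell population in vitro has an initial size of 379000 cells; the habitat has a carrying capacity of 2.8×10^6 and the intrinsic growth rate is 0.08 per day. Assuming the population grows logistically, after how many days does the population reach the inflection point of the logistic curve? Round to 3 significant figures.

23.2 days

Logistic growth is fastest at N = K/2 = 1.4×10^6.
A = (K − N₀)/N₀ = 6.3879. Set K/(1 + A·e^(−rt)) = K/2 → A·e^(−rt) = 1.
e^(−0.08t) = 1/6.3879 = 0.156547, so t = ln(6.3879)/0.08 = 1.8544/0.08 = 23.18.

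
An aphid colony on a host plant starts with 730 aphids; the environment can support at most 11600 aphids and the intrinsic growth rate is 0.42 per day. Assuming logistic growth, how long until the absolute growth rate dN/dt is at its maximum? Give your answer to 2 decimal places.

6.43 days

Logistic growth is fastest at N = K/2 = 5800.
A = (K − N₀)/N₀ = 14.89. Set K/(1 + A·e^(−rt)) = K/2 → A·e^(−rt) = 1.
e^(−0.42t) = 1/14.89 = 0.0671573, so t = ln(14.89)/0.42 = 2.7007/0.42 = 6.4303.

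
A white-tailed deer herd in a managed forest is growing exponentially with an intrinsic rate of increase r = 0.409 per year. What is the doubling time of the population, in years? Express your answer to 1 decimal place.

Doubling time t_d = ln(2)/r = 0.6931/0.409 = 1.6947.

1.7 years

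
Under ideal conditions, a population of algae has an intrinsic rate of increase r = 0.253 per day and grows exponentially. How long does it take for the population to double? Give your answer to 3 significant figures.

2.74 days

Doubling time t_d = ln(2)/r = 0.6931/0.253 = 2.7397.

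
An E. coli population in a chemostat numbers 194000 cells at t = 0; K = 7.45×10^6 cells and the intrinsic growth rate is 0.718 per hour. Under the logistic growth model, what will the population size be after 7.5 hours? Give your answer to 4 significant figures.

6359000 cells

A = (K − N₀)/N₀ = (7.45×10^6 − 194000)/194000 = 37.402.
N(t) = K/(1 + A·e^(−rt)) = 7.45×10^6/(1 + 37.402×e^(−0.718×7.5)).
e^(−5.385) = 0.0045848; denominator = 1 + 37.402×0.0045848 = 1.1715.
N = 7.45×10^6/1.1715 = 6.359463×10^6.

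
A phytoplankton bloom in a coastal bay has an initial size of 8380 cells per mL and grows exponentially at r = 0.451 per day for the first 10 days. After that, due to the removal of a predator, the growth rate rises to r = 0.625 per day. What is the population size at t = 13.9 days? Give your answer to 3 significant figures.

Phase 1: N(10) = 8380·e^(0.451×10) = 8380·e^4.51 = 761925.
Phase 2 runs for 13.9 − 10 = 3.9 days at r = 0.625.
N(13.9) = 761925·e^(0.625×3.9) = 761925·e^2.438 = 8.719768×10^6.

8720000 cells per mL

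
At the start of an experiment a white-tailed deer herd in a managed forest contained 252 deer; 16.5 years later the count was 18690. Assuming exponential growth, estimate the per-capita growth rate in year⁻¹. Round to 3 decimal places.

From N(t) = N₀·e^(rt): e^(r·16.5) = 18690/252 = 74.167.
r·16.5 = ln(74.167) = 4.3063, so r = 4.3063/16.5 = 0.26099.

0.261 per year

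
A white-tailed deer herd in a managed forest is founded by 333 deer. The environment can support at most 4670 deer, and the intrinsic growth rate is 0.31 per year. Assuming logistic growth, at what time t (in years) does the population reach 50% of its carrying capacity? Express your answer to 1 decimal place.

A = (K − N₀)/N₀ = (4670 − 333)/333 = 13.024.
Solve 4670/(1 + 13.024·e^(−0.31t)) = 2335: 1 + 13.024·e^(−0.31t) = 2, so e^(−0.31t) = 0.0767812.
−0.31·t = ln(0.0767812) = -2.5668, so t = 2.5668/0.31 = 8.28.

8.3 years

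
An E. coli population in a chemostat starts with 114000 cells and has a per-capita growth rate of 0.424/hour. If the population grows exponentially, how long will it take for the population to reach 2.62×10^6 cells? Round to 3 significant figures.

Set N₀·e^(rt) = 2.62×10^6: e^(0.424·t) = 2.62×10^6/114000 = 22.982.
0.424·t = ln(22.982) = 3.1347, so t = 3.1347/0.424 = 7.3932.

7.39 hours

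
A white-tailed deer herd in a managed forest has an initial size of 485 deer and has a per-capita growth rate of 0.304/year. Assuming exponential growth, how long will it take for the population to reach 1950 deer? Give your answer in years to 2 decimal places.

4.58 years

Set N₀·e^(rt) = 1950: e^(0.304·t) = 1950/485 = 4.0206.
0.304·t = ln(4.0206) = 1.3914, so t = 1.3914/0.304 = 4.5771.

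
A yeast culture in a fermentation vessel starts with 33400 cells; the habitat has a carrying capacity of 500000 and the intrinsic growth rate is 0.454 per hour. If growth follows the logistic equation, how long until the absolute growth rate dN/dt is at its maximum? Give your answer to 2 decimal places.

5.81 hours

Logistic growth is fastest at N = K/2 = 250000.
A = (K − N₀)/N₀ = 13.97. Set K/(1 + A·e^(−rt)) = K/2 → A·e^(−rt) = 1.
e^(−0.454t) = 1/13.97 = 0.0715817, so t = ln(13.97)/0.454 = 2.6369/0.454 = 5.8082.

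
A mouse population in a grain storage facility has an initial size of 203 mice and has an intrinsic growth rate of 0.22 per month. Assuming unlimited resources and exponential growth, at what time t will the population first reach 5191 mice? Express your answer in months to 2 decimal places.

14.73 months

Set N₀·e^(rt) = 5191: e^(0.22·t) = 5191/203 = 25.571.
0.22·t = ln(25.571) = 3.2415, so t = 3.2415/0.22 = 14.734.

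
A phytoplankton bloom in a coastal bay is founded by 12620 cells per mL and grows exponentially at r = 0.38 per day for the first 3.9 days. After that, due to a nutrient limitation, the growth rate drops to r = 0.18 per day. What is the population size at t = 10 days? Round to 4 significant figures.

Phase 1: N(3.9) = 12620·e^(0.38×3.9) = 12620·e^1.482 = 55550.
Phase 2 runs for 10 − 3.9 = 6.1 days at r = 0.18.
N(10) = 55550·e^(0.18×6.1) = 55550·e^1.098 = 166548.

166500 cells per mL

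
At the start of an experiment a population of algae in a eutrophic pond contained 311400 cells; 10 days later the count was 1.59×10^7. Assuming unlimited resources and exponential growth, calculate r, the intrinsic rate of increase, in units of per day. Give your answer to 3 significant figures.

From N(t) = N₀·e^(rt): e^(r·10) = 1.59×10^7/311400 = 51.06.
r·10 = ln(51.06) = 3.933, so r = 3.933/10 = 0.3933.

0.393 per day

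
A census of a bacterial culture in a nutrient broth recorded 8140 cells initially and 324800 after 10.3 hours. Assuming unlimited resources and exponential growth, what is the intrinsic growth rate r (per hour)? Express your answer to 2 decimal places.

0.36 per hour

From N(t) = N₀·e^(rt): e^(r·10.3) = 324800/8140 = 39.902.
r·10.3 = ln(39.902) = 3.6864, so r = 3.6864/10.3 = 0.3579.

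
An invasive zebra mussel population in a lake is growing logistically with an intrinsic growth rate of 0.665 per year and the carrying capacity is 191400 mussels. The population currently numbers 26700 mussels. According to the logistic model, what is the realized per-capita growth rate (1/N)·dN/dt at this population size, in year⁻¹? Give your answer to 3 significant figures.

0.572 per year

(1/N)·dN/dt = r(1 − N/K) = 0.665 × (1 − 26700/191400).
= 0.665 × 0.8605 = 0.57223.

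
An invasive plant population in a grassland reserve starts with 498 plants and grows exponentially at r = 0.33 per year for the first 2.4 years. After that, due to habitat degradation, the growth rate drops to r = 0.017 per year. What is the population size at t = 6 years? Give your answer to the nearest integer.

Phase 1: N(2.4) = 498·e^(0.33×2.4) = 498·e^0.792 = 1099.49.
Phase 2 runs for 6 − 2.4 = 3.6 years at r = 0.017.
N(6) = 1099.49·e^(0.017×3.6) = 1099.49·e^0.0612 = 1168.88.

1169 plants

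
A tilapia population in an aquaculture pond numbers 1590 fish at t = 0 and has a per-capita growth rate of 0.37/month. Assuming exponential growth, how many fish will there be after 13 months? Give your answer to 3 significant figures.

195000 fish

N(t) = N₀·e^(rt) = 1590 × e^(0.37×13) = 1590 × e^4.81.
e^4.81 ≈ 122.73, so N ≈ 1590 × 122.73 = 195143.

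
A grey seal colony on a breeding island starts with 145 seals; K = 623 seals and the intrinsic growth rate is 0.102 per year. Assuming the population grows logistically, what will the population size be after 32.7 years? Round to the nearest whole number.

A = (K − N₀)/N₀ = (623 − 145)/145 = 3.2966.
N(t) = K/(1 + A·e^(−rt)) = 623/(1 + 3.2966×e^(−0.102×32.7)).
e^(−3.335) = 0.0356; denominator = 1 + 3.2966×0.0356 = 1.1174.
N = 623/1.1174 = 557.565.

558 seals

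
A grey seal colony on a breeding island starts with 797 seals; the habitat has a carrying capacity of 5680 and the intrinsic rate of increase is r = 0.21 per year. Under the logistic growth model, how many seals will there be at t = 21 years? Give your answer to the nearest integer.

A = (K − N₀)/N₀ = (5680 − 797)/797 = 6.1267.
N(t) = K/(1 + A·e^(−rt)) = 5680/(1 + 6.1267×e^(−0.21×21)).
e^(−4.41) = 0.012155; denominator = 1 + 6.1267×0.012155 = 1.0745.
N = 5680/1.0745 = 5286.32.

5286 seals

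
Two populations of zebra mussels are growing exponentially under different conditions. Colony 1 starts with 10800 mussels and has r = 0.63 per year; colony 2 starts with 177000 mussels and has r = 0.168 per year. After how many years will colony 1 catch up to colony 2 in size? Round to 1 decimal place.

6.1 years

Set 10800·e^(0.63t) = 177000·e^(0.168t).
e^((0.63 − 0.168)t) = 177000/10800 → e^(0.462·t) = 16.389.
0.462·t = ln(16.389) = 2.7966, so t = 2.7966/0.462 = 6.0533.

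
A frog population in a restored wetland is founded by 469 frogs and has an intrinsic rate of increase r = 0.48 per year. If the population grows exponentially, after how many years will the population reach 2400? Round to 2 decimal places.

Set N₀·e^(rt) = 2400: e^(0.48·t) = 2400/469 = 5.1173.
0.48·t = ln(5.1173) = 1.6326, so t = 1.6326/0.48 = 3.4013.

3.40 years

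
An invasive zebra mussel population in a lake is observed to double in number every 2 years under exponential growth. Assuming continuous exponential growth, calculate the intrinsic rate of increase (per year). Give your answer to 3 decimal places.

r = ln(2)/t_d = 0.6931/2 = 0.34657.

0.347 per year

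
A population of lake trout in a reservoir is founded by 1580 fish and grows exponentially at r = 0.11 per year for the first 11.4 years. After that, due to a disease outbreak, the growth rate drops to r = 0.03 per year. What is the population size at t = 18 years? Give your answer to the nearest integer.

6749 fish

Phase 1: N(11.4) = 1580·e^(0.11×11.4) = 1580·e^1.254 = 5536.85.
Phase 2 runs for 18 − 11.4 = 6.6 years at r = 0.03.
N(18) = 5536.85·e^(0.03×6.6) = 5536.85·e^0.198 = 6749.21.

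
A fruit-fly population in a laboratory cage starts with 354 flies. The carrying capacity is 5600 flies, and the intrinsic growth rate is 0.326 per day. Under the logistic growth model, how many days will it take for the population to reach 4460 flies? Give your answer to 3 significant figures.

12.5 days

A = (K − N₀)/N₀ = (5600 − 354)/354 = 14.819.
Solve 5600/(1 + 14.819·e^(−0.326t)) = 4460: 1 + 14.819·e^(−0.326t) = 1.2556, so e^(−0.326t) = 0.0172482.
−0.326·t = ln(0.0172482) = -4.06, so t = 4.06/0.326 = 12.454.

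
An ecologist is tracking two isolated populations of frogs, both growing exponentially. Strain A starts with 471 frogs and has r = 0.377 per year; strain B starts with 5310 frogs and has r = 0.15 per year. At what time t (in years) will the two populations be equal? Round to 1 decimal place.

10.7 years

Set 471·e^(0.377t) = 5310·e^(0.15t).
e^((0.377 − 0.15)t) = 5310/471 → e^(0.227·t) = 11.274.
0.227·t = ln(11.274) = 2.4225, so t = 2.4225/0.227 = 10.672.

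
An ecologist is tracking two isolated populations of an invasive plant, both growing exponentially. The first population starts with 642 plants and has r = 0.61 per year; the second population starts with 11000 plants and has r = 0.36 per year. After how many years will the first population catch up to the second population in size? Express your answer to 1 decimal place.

11.4 years

Set 642·e^(0.61t) = 11000·e^(0.36t).
e^((0.61 − 0.36)t) = 11000/642 → e^(0.25·t) = 17.134.
0.25·t = ln(17.134) = 2.8411, so t = 2.8411/0.25 = 11.364.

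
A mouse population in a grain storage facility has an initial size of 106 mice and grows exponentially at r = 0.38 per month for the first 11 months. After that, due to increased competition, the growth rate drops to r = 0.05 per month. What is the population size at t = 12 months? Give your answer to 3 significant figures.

Phase 1: N(11) = 106·e^(0.38×11) = 106·e^4.18 = 6928.78.
Phase 2 runs for 12 − 11 = 1 months at r = 0.05.
N(12) = 6928.78·e^(0.05×1) = 6928.78·e^0.05 = 7284.03.

7280 mice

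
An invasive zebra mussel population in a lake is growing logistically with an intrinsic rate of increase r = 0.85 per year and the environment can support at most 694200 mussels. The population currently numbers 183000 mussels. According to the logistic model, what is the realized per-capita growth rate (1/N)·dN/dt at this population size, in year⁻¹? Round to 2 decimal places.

(1/N)·dN/dt = r(1 − N/K) = 0.85 × (1 − 183000/694200).
= 0.85 × 0.73639 = 0.62593.

0.63 per year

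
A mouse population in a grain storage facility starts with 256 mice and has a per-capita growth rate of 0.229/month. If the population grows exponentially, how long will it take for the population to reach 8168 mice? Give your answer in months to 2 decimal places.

Set N₀·e^(rt) = 8168: e^(0.229·t) = 8168/256 = 31.906.
0.229·t = ln(31.906) = 3.4628, so t = 3.4628/0.229 = 15.121.

15.12 months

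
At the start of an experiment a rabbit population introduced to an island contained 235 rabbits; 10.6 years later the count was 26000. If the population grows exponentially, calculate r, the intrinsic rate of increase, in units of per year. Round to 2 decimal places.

From N(t) = N₀·e^(rt): e^(r·10.6) = 26000/235 = 110.64.
r·10.6 = ln(110.64) = 4.7063, so r = 4.7063/10.6 = 0.44399.

0.44 per year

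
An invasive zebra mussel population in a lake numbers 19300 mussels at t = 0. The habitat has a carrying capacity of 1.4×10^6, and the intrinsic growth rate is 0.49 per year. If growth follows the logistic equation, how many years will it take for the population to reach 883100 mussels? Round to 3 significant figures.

9.81 years

A = (K − N₀)/N₀ = (1.4×10^6 − 19300)/19300 = 71.539.
Solve 1.4×10^6/(1 + 71.539·e^(−0.49t)) = 883100: 1 + 71.539·e^(−0.49t) = 1.5853, so e^(−0.49t) = 0.00818191.
−0.49·t = ln(0.00818191) = -4.8058, so t = 4.8058/0.49 = 9.8078.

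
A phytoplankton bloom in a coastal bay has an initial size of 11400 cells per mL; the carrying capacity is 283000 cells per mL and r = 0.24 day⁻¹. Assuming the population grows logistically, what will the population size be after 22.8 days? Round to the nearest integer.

257242 cells per mL

A = (K − N₀)/N₀ = (283000 − 11400)/11400 = 23.825.
N(t) = K/(1 + A·e^(−rt)) = 283000/(1 + 23.825×e^(−0.24×22.8)).
e^(−5.472) = 0.0042028; denominator = 1 + 23.825×0.0042028 = 1.1001.
N = 283000/1.1001 = 257242.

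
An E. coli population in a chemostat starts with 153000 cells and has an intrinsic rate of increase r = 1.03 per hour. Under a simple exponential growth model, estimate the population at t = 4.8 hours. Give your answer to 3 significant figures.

21500000 cells

N(t) = N₀·e^(rt) = 153000 × e^(1.03×4.8) = 153000 × e^4.944.
e^4.944 ≈ 140.33, so N ≈ 153000 × 140.33 = 2.147056×10^7.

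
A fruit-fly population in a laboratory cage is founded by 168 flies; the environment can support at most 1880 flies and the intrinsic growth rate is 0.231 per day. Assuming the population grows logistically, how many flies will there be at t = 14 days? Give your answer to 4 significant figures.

1341 flies

A = (K − N₀)/N₀ = (1880 − 168)/168 = 10.19.
N(t) = K/(1 + A·e^(−rt)) = 1880/(1 + 10.19×e^(−0.231×14)).
e^(−3.234) = 0.0394; denominator = 1 + 10.19×0.0394 = 1.4015.
N = 1880/1.4015 = 1341.42.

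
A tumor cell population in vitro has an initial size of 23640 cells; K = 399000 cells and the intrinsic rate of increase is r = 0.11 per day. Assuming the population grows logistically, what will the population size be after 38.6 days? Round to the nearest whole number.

325078 cells

A = (K − N₀)/N₀ = (399000 − 23640)/23640 = 15.878.
N(t) = K/(1 + A·e^(−rt)) = 399000/(1 + 15.878×e^(−0.11×38.6)).
e^(−4.246) = 0.014321; denominator = 1 + 15.878×0.014321 = 1.2274.
N = 399000/1.2274 = 325078.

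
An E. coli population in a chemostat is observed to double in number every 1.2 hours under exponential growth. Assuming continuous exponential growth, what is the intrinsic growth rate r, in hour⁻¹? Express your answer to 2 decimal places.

0.58 per hour

r = ln(2)/t_d = 0.6931/1.2 = 0.57762.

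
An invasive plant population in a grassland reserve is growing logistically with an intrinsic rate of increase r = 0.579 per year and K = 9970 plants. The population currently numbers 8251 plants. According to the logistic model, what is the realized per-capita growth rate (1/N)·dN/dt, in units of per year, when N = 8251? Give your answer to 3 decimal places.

0.100 per year

(1/N)·dN/dt = r(1 − N/K) = 0.579 × (1 − 8251/9970).
= 0.579 × 0.17242 = 0.09983.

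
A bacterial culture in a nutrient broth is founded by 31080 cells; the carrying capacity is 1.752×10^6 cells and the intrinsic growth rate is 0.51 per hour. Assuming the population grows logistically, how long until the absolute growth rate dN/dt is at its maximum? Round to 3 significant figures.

Logistic growth is fastest at N = K/2 = 876000.
A = (K − N₀)/N₀ = 55.371. Set K/(1 + A·e^(−rt)) = K/2 → A·e^(−rt) = 1.
e^(−0.51t) = 1/55.371 = 0.0180601, so t = ln(55.371)/0.51 = 4.014/0.51 = 7.8707.

7.87 hours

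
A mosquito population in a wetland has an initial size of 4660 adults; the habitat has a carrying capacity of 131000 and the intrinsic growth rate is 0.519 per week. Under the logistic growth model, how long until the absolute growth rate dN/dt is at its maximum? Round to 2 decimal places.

Logistic growth is fastest at N = K/2 = 65500.
A = (K − N₀)/N₀ = 27.112. Set K/(1 + A·e^(−rt)) = K/2 → A·e^(−rt) = 1.
e^(−0.519t) = 1/27.112 = 0.0368846, so t = ln(27.112)/0.519 = 3.3/0.519 = 6.3583.

6.36 weeks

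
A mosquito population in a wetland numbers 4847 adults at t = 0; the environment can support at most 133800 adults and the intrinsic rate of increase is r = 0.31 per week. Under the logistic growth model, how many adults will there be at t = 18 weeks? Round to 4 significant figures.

A = (K − N₀)/N₀ = (133800 − 4847)/4847 = 26.605.
N(t) = K/(1 + A·e^(−rt)) = 133800/(1 + 26.605×e^(−0.31×18)).
e^(−5.58) = 0.0037726; denominator = 1 + 26.605×0.0037726 = 1.1004.
N = 133800/1.1004 = 121596.

121600 adults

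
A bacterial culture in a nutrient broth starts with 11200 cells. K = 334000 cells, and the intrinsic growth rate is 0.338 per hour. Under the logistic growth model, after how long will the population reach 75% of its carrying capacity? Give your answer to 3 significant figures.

A = (K − N₀)/N₀ = (334000 − 11200)/11200 = 28.821.
Solve 334000/(1 + 28.821·e^(−0.338t)) = 250500: 1 + 28.821·e^(−0.338t) = 1.3333, so e^(−0.338t) = 0.0115655.
−0.338·t = ln(0.0115655) = -4.4597, so t = 4.4597/0.338 = 13.194.

13.2 hours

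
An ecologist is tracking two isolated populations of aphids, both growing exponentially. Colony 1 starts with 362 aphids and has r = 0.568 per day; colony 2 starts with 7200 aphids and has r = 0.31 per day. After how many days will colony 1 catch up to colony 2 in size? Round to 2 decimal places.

11.59 days

Set 362·e^(0.568t) = 7200·e^(0.31t).
e^((0.568 − 0.31)t) = 7200/362 → e^(0.258·t) = 19.89.
0.258·t = ln(19.89) = 2.9902, so t = 2.9902/0.258 = 11.59.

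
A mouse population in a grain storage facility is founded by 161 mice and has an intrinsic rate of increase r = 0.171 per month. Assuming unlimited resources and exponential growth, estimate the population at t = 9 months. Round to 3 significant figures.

N(t) = N₀·e^(rt) = 161 × e^(0.171×9) = 161 × e^1.539.
e^1.539 ≈ 4.6599, so N ≈ 161 × 4.6599 = 750.248.

750 mice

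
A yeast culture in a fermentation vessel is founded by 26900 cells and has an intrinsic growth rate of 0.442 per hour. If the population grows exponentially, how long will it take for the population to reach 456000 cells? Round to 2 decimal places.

6.40 hours

Set N₀·e^(rt) = 456000: e^(0.442·t) = 456000/26900 = 16.952.
0.442·t = ln(16.952) = 2.8304, so t = 2.8304/0.442 = 6.4035.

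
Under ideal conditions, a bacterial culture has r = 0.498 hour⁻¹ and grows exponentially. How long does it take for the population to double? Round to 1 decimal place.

Doubling time t_d = ln(2)/r = 0.6931/0.498 = 1.3919.

1.4 hours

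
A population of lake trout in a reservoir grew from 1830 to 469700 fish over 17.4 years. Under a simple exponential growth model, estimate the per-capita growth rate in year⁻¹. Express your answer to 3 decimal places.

From N(t) = N₀·e^(rt): e^(r·17.4) = 469700/1830 = 256.67.
r·17.4 = ln(256.67) = 5.5478, so r = 5.5478/17.4 = 0.31884.

0.319 per year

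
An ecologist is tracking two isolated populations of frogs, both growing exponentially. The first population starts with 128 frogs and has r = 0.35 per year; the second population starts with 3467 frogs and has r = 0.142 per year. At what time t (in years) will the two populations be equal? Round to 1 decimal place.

15.9 years

Set 128·e^(0.35t) = 3467·e^(0.142t).
e^((0.35 − 0.142)t) = 3467/128 → e^(0.208·t) = 27.086.
0.208·t = ln(27.086) = 3.299, so t = 3.299/0.208 = 15.861.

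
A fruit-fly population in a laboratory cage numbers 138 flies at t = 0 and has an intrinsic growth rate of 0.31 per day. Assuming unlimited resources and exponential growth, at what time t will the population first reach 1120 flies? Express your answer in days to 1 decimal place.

6.8 days

Set N₀·e^(rt) = 1120: e^(0.31·t) = 1120/138 = 8.1159.
0.31·t = ln(8.1159) = 2.0938, so t = 2.0938/0.31 = 6.7543.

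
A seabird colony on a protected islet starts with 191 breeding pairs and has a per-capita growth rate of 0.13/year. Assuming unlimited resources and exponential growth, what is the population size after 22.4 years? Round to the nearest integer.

N(t) = N₀·e^(rt) = 191 × e^(0.13×22.4) = 191 × e^2.912.
e^2.912 ≈ 18.394, so N ≈ 191 × 18.394 = 3513.17.

3513 breeding pairs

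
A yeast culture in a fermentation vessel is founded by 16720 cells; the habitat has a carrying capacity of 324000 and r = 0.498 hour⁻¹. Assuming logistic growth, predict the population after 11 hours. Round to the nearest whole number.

300898 cells

A = (K − N₀)/N₀ = (324000 − 16720)/16720 = 18.378.
N(t) = K/(1 + A·e^(−rt)) = 324000/(1 + 18.378×e^(−0.498×11)).
e^(−5.478) = 0.0041777; denominator = 1 + 18.378×0.0041777 = 1.0768.
N = 324000/1.0768 = 300898.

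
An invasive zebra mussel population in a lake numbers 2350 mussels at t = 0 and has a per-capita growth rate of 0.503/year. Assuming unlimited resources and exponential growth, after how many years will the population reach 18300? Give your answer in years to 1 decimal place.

4.1 years

Set N₀·e^(rt) = 18300: e^(0.503·t) = 18300/2350 = 7.7872.
0.503·t = ln(7.7872) = 2.0525, so t = 2.0525/0.503 = 4.0805.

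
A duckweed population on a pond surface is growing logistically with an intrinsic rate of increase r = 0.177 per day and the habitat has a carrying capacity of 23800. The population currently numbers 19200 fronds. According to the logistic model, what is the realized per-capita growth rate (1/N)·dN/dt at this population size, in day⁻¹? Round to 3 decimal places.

0.034 per day

(1/N)·dN/dt = r(1 − N/K) = 0.177 × (1 − 19200/23800).
= 0.177 × 0.19328 = 0.03421.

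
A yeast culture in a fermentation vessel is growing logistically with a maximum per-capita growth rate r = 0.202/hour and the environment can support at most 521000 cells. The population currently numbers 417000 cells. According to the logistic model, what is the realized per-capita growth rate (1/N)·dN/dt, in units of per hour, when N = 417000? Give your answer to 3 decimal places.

0.040 per hour

(1/N)·dN/dt = r(1 − N/K) = 0.202 × (1 − 417000/521000).
= 0.202 × 0.19962 = 0.040322.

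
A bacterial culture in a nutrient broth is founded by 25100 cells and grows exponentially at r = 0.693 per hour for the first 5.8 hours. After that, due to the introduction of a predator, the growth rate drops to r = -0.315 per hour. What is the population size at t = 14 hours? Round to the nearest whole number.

Phase 1: N(5.8) = 25100·e^(0.693×5.8) = 25100·e^4.019 = 1.397259×10^6.
Phase 2 runs for 14 − 5.8 = 8.2 hours at r = -0.315.
N(14) = 1.397259×10^6·e^(-0.315×8.2) = 1.397259×10^6·e^-2.583 = 105559.

105559 cells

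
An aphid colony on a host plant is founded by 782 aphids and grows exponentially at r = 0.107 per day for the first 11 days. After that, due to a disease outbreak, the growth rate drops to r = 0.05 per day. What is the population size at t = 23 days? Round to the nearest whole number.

4623 aphids

Phase 1: N(11) = 782·e^(0.107×11) = 782·e^1.177 = 2537.3.
Phase 2 runs for 23 − 11 = 12 days at r = 0.05.
N(23) = 2537.3·e^(0.05×12) = 2537.3·e^0.6 = 4623.26.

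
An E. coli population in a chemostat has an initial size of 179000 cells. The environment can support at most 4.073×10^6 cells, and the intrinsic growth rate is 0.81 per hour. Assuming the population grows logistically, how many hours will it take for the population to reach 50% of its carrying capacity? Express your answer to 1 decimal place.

3.8 hours

A = (K − N₀)/N₀ = (4.073×10^6 − 179000)/179000 = 21.754.
Solve 4.073×10^6/(1 + 21.754·e^(−0.81t)) = 2.0365×10^6: 1 + 21.754·e^(−0.81t) = 2, so e^(−0.81t) = 0.0459682.
−0.81·t = ln(0.0459682) = -3.0798, so t = 3.0798/0.81 = 3.8022.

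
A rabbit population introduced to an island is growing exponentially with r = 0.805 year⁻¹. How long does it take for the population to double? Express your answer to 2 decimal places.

0.86 years

Doubling time t_d = ln(2)/r = 0.6931/0.805 = 0.86105.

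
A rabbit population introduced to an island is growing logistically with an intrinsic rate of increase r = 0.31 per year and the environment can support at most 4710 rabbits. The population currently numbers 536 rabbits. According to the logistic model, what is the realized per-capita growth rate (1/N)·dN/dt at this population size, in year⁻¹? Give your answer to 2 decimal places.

(1/N)·dN/dt = r(1 − N/K) = 0.31 × (1 − 536/4710).
= 0.31 × 0.8862 = 0.27472.

0.27 per year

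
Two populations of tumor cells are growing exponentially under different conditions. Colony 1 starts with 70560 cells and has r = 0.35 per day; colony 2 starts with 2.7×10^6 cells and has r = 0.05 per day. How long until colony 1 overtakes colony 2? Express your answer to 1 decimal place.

Set 70560·e^(0.35t) = 2.7×10^6·e^(0.05t).
e^((0.35 − 0.05)t) = 2.7×10^6/70560 → e^(0.3·t) = 38.265.
0.3·t = ln(38.265) = 3.6445, so t = 3.6445/0.3 = 12.148.

12.1 days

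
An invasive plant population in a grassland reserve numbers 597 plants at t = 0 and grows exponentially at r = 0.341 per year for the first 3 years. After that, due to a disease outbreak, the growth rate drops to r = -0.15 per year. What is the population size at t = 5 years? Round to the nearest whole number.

Phase 1: N(3) = 597·e^(0.341×3) = 597·e^1.023 = 1660.57.
Phase 2 runs for 5 − 3 = 2 years at r = -0.15.
N(5) = 1660.57·e^(-0.15×2) = 1660.57·e^-0.3 = 1230.18.

1230 plants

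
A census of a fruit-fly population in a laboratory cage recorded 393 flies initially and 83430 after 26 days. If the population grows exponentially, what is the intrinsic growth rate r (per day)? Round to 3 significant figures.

From N(t) = N₀·e^(rt): e^(r·26) = 83430/393 = 212.29.
r·26 = ln(212.29) = 5.358, so r = 5.358/26 = 0.20608.

0.206 per day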